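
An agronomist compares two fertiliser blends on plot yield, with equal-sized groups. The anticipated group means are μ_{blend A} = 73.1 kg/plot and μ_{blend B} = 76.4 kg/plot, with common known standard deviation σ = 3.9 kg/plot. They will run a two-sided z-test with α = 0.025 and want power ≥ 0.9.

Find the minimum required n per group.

n = 35 per group

Standardized effect: d = |μ_{blend A} − μ_{blend B}| / σ = |73.1 − 76.4| / 3.9 = 0.8462
Set Φ(δ − 2.241) = 0.9; then δ − 2.241 = Φ⁻¹(0.9) = 1.282, giving δ = 3.523.
(The Φ(−δ − z_{α/2}) term is vanishingly small for δ > 0 and is dropped in the standard sample-size formula.)
δ = d·√(n/2) ⇒ n = 2(δ/d)² = 2 × (3.523 / 0.8462)² = 34.67.
Round up to the next whole unit.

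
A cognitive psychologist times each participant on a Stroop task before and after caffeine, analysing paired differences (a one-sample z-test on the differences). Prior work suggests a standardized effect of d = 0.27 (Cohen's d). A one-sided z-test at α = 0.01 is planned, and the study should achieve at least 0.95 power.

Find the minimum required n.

n = 217

Set Φ(δ − 2.326) = 0.95; then δ − 2.326 = Φ⁻¹(0.95) = 1.645, giving δ = 3.971.
δ = d·√n ⇒ n = (δ/d)² = (3.971 / 0.27)² = 216.33.
Rounding up, n = 217.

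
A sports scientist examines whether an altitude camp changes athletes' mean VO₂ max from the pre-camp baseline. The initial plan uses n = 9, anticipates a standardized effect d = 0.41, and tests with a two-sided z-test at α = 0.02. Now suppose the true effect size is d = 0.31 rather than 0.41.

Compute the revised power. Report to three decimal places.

With d = 0.31: δ = d·√n = 0.31 × √9 = 0.9300. Critical value z_{0.01} = 2.326.
Revised power = Φ(δ − 2.326) + Φ(−δ − 2.326) = Φ(-1.396) + Φ(-3.256) = 0.0813 + 0.0006 = 0.0819.

Power ≈ 0.082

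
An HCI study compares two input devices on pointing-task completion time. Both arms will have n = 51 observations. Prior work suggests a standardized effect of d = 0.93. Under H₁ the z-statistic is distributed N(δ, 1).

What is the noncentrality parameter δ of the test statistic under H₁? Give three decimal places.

δ = d·√(n/2) = 0.93 × √(51/2) = 4.6963

δ ≈ 4.696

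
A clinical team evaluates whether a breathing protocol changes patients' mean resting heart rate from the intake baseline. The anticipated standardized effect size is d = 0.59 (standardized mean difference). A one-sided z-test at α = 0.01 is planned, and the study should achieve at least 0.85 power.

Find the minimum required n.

n = 33

Set Φ(δ − 2.326) = 0.85; then δ − 2.326 = Φ⁻¹(0.85) = 1.036, giving δ = 3.363.
δ = d·√n ⇒ n = (δ/d)² = (3.363 / 0.59)² = 32.49.
Rounding up, n = 33.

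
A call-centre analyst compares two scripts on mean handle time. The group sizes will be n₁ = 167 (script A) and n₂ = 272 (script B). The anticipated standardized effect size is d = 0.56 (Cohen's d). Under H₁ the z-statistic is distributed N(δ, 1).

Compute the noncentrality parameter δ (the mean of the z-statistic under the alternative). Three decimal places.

The noncentrality parameter scales effect size by the design's sample-size factor: δ = d / √(1/n₁ + 1/n₂) = 0.56 / √(1/167 + 1/272) = 5.6964

δ ≈ 5.696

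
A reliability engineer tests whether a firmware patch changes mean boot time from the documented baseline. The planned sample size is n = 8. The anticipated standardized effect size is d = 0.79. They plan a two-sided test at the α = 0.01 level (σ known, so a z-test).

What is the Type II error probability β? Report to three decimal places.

Noncentrality parameter: δ = d·√n = 0.79 × √8 = 2.2345
Two-sided α = 0.01 → critical value z_{0.005} = 2.576.
Power = Φ(δ − 2.576) + Φ(−δ − 2.576) = Φ(-0.341) + Φ(-4.810) = 0.3664 + 0.0000 = 0.3664.
Type II error: β = 1 − power = 1 − 0.3664 = 0.6336.

β ≈ 0.634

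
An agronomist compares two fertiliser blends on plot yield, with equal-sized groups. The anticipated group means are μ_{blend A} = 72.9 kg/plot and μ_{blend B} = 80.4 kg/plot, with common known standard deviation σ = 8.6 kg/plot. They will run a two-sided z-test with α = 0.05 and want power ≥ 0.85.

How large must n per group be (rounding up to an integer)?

Standardized effect: d = |μ_{blend A} − μ_{blend B}| / σ = |72.9 − 80.4| / 8.6 = 0.8721
For power 0.85 need Φ(δ − z_{0.025}) = 0.85, so δ = z_{0.025} + z_{0.15} = 1.960 + 1.036 = 2.996.
(For δ > 0 the lower-tail rejection region contributes negligibly to power, so the one-term inversion is standard.)
δ = d·√(n/2) ⇒ n = 2(δ/d)² = 2 × (2.996 / 0.8721)² = 23.61.
Round up to the next whole unit.

n = 24 per group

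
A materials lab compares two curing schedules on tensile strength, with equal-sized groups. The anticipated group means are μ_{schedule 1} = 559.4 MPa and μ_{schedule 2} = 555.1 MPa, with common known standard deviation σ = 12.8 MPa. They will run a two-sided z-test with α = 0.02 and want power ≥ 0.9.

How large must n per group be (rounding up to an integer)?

n = 231 per group

Standardized effect: d = |μ_{schedule 1} − μ_{schedule 2}| / σ = |559.4 − 555.1| / 12.8 = 0.3359
Set Φ(δ − 2.326) = 0.9; then δ − 2.326 = Φ⁻¹(0.9) = 1.282, giving δ = 3.608.
(For δ > 0 the lower-tail rejection region contributes negligibly to power, so the one-term inversion is standard.)
δ = d·√(n/2) ⇒ n = 2(δ/d)² = 2 × (3.608 / 0.3359)² = 230.69.
Rounding up, n = 231 per group.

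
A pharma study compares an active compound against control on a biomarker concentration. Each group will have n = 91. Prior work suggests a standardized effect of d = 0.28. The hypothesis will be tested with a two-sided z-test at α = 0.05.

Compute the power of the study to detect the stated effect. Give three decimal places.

Noncentrality parameter: δ = d·√(n/2) = 0.28 × √(91/2) = 1.8887
Two-sided α = 0.05 → critical value z_{0.025} = 1.960.
Power = Φ(δ − 1.960) + Φ(−δ − 1.960) = Φ(-0.071) + Φ(-3.849) = 0.4716 + 0.0001 = 0.4717.

Power ≈ 0.472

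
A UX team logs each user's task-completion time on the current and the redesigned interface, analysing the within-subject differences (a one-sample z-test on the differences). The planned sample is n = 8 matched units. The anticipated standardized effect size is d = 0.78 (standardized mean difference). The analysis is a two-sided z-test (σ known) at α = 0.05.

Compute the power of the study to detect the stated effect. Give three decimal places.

Noncentrality parameter: δ = d·√n = 0.78 × √8 = 2.2062
Critical value for a two-sided test at α = 0.05: z_{α/2} = 1.960.
Power = Φ(δ − 1.960) + Φ(−δ − 1.960) = Φ(0.246) + Φ(-4.166) = 0.5972 + 0.0000 = 0.5973.

Power ≈ 0.597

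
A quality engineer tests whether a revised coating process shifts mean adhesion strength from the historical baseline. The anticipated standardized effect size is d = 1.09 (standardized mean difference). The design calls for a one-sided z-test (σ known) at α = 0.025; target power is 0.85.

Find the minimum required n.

Set Φ(δ − 1.960) = 0.85; then δ − 1.960 = Φ⁻¹(0.85) = 1.036, giving δ = 2.996.
δ = d·√n ⇒ n = (δ/d)² = (2.996 / 1.09)² = 7.56.
Rounding up, n = 8.

n = 8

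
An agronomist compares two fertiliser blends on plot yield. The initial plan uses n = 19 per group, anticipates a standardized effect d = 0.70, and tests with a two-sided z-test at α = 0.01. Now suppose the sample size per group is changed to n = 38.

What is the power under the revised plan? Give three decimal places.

With n = 38 per group: δ = d·√(n/2) = 0.70 × √(38/2) = 3.0512. Critical value z_{0.005} = 2.576.
Revised power = Φ(δ − 2.576) + Φ(−δ − 2.576) = Φ(0.475) + Φ(-5.627) = 0.6827 + 0.0000 = 0.6827.

Power ≈ 0.683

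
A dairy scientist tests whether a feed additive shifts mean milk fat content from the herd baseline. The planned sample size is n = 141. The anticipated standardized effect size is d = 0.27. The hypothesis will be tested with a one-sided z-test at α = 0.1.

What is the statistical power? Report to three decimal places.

Noncentrality parameter: δ = d·√n = 0.27 × √141 = 3.2061
Critical value for a one-sided test at α = 0.1: z_α = 1.282.
Power = Φ(δ − 1.282) = Φ(1.925) = 0.9729.

Power ≈ 0.973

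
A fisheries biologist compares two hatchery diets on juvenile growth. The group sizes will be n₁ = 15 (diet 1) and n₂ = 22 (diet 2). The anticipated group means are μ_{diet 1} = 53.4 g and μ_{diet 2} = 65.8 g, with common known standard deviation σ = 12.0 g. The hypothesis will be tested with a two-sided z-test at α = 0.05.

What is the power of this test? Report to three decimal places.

Power ≈ 0.870

Standardized effect: d = |μ_{diet 1} − μ_{diet 2}| / σ = |53.4 − 65.8| / 12.0 = 1.0333
Noncentrality parameter: δ = d / √(1/n₁ + 1/n₂) = 1.0333 / √(1/15 + 1/22) = 3.0860
Critical value for a two-sided test at α = 0.05: z_{α/2} = 1.960.
Power = Φ(δ − 1.960) + Φ(−δ − 1.960) = Φ(1.126) + Φ(-5.046) = 0.8699 + 0.0000 = 0.8699.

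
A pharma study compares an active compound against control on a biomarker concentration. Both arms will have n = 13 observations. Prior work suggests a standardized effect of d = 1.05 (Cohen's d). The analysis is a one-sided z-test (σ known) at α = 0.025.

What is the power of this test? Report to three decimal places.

Power ≈ 0.763

Noncentrality parameter: δ = d·√(n/2) = 1.05 × √(13/2) = 2.6770
One-sided α = 0.025 → critical value z_{0.025} = 1.960.
Power = Φ(δ − 1.960) = Φ(0.717) = 0.7633.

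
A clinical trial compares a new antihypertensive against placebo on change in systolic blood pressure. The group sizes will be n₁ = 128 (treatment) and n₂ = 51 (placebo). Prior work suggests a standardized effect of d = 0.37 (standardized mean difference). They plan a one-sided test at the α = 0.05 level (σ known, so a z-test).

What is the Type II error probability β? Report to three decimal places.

Noncentrality parameter: λ = d / √(1/n₁ + 1/n₂) = 0.37 / √(1/128 + 1/51) = 2.2344
One-sided α = 0.05 → critical value z_{0.05} = 1.645.
Power = P(Z > 1.645 − λ) = Φ(0.590) = 0.7223.
Type II error: β = 1 − power = 1 − 0.7223 = 0.2777.

β ≈ 0.278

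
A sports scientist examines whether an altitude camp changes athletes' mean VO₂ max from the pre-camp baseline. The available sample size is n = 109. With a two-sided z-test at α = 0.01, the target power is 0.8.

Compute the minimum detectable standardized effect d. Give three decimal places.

Need Φ(δ − 2.576) = 0.8, so δ = 2.576 + 0.842 = 3.417.
(The second rejection-region term Φ(−δ − z_{α/2}) is negligible and dropped.)
δ = d·√n ⇒ d = δ/√n = 3.417/√109 = 0.3273.

d ≈ 0.327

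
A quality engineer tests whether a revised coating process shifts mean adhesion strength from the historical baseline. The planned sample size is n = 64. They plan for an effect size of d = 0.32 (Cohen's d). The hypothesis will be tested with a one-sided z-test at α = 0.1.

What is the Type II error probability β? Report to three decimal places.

Noncentrality parameter: δ = d·√n = 0.32 × √64 = 2.5600
One-sided α = 0.1 → critical value z_{0.1} = 1.282.
Power = P(Z > 1.282 − δ) = Φ(1.278) = 0.8995.
Type II error: β = 1 − power = 1 − 0.8995 = 0.1005.

β ≈ 0.101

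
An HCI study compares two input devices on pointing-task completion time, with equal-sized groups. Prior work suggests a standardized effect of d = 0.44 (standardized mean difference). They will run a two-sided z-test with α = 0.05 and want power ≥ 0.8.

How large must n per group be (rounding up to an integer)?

n = 82 per group

For power 0.8 need Φ(δ − z_{0.025}) = 0.8, so δ = z_{0.025} + z_{0.20} = 1.960 + 0.842 = 2.802.
(For δ > 0 the lower-tail rejection region contributes negligibly to power, so the one-term inversion is standard.)
δ = d·√(n/2) ⇒ n = 2(δ/d)² = 2 × (2.802 / 0.44)² = 81.08.
Rounding up, n = 82 per group.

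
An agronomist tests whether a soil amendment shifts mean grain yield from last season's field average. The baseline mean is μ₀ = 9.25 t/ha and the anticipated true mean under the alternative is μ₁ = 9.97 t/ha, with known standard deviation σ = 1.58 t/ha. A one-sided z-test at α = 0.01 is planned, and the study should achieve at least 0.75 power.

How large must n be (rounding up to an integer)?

Standardized effect: d = |μ₁ − μ₀| / σ = |9.97 − 9.25| / 1.58 = 0.4557
Set Φ(δ − 2.326) = 0.75; then δ − 2.326 = Φ⁻¹(0.75) = 0.674, giving δ = 3.001.
δ = d·√n ⇒ n = (δ/d)² = (3.001 / 0.4557)² = 43.36.
Round up to the next whole unit.

n = 44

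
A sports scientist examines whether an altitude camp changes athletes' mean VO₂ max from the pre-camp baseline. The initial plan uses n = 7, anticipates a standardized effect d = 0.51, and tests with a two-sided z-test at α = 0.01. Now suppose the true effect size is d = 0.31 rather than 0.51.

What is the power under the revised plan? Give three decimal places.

Power ≈ 0.040

With d = 0.31: δ = d·√n = 0.31 × √7 = 0.8202. Critical value z_{0.005} = 2.576.
Revised power = Φ(δ − 2.576) + Φ(−δ − 2.576) = Φ(-1.756) + Φ(-3.396) = 0.0396 + 0.0003 = 0.0399.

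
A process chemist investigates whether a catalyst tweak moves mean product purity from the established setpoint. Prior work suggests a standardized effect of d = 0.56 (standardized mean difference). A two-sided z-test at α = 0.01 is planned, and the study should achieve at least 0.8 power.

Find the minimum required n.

n = 38

Set Φ(δ − 2.576) = 0.8; then δ − 2.576 = Φ⁻¹(0.8) = 0.842, giving δ = 3.417.
(For δ > 0 the lower-tail rejection region contributes negligibly to power, so the one-term inversion is standard.)
δ = d·√n ⇒ n = (δ/d)² = (3.417 / 0.56)² = 37.24.
Rounding up, n = 38.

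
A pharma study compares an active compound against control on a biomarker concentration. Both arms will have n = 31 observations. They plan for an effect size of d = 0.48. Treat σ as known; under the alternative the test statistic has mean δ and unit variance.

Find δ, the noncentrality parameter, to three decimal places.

δ ≈ 1.890

The noncentrality parameter scales effect size by the design's sample-size factor: δ = d·√(n/2) = 0.48 × √(31/2) = 1.8898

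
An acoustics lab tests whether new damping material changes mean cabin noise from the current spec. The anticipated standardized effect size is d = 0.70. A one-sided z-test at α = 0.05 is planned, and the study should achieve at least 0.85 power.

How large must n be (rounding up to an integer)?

n = 15

Set Φ(δ − 1.645) = 0.85; then δ − 1.645 = Φ⁻¹(0.85) = 1.036, giving δ = 2.681.
δ = d·√n ⇒ n = (δ/d)² = (2.681 / 0.70)² = 14.67.
Round up to the next whole unit.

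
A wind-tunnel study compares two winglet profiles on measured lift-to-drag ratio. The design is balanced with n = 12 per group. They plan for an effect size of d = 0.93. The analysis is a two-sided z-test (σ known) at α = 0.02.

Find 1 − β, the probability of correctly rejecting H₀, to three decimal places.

Power ≈ 0.481

Noncentrality parameter: λ = d·√(n/2) = 0.93 × √(12/2) = 2.2780
Critical value for a two-sided test at α = 0.02: z_{α/2} = 2.326.
Power = Φ(λ − 2.326) + Φ(−λ − 2.326) = Φ(-0.048) + Φ(-4.604) = 0.4807 + 0.0000 = 0.4807.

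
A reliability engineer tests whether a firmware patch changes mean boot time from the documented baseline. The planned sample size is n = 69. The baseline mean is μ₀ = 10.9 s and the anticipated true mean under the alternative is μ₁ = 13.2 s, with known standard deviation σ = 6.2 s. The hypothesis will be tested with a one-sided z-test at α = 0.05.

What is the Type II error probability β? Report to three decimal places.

Standardized effect: d = |μ₁ − μ₀| / σ = |13.2 − 10.9| / 6.2 = 0.3710
Noncentrality parameter: λ = d·√n = 0.3710 × √69 = 3.0815
One-sided α = 0.05 → critical value z_{0.05} = 1.645.
Power = Φ(λ − 1.645) = Φ(1.437) = 0.9246.
Type II error: β = 1 − power = 1 − 0.9246 = 0.0754.

β ≈ 0.075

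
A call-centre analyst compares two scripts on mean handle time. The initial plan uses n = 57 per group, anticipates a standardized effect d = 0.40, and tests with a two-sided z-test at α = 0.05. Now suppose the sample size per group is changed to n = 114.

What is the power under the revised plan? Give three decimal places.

Power ≈ 0.855

With n = 114 per group: δ = d·√(n/2) = 0.40 × √(114/2) = 3.0199. Critical value z_{0.025} = 1.960.
Revised power = Φ(δ − 1.960) + Φ(−δ − 1.960) = Φ(1.060) + Φ(-4.980) = 0.8554 + 0.0000 = 0.8554.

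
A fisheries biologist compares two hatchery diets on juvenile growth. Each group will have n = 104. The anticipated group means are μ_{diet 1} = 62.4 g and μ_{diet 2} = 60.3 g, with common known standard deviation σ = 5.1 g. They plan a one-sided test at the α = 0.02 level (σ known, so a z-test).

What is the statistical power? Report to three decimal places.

Power ≈ 0.820

Standardized effect: d = |μ_{diet 1} − μ_{diet 2}| / σ = |62.4 − 60.3| / 5.1 = 0.4118
Noncentrality parameter: δ = d·√(n/2) = 0.4118 × √(104/2) = 2.9693
Critical value for a one-sided test at α = 0.02: z_α = 2.054.
Power = P(Z > 2.054 − δ) = Φ(0.916) = 0.8200.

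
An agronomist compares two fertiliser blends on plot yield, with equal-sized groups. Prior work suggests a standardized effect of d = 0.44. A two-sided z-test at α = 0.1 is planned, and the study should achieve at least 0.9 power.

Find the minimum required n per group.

Set Φ(δ − 1.645) = 0.9; then δ − 1.645 = Φ⁻¹(0.9) = 1.282, giving δ = 2.926.
(Ignoring the negligible lower-tail rejection probability gives the usual closed-form inversion.)
δ = d·√(n/2) ⇒ n = 2(δ/d)² = 2 × (2.926 / 0.44)² = 88.47.
Round up to the next whole unit.

n = 89 per group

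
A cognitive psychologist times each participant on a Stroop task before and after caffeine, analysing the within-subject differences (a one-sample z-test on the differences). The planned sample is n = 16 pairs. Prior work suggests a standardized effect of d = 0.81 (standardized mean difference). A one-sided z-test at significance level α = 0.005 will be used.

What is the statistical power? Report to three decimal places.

Noncentrality parameter: λ = d·√n = 0.81 × √16 = 3.2400
Critical value for a one-sided test at α = 0.005: z_α = 2.576.
Power = P(Z > 2.576 − λ) = Φ(0.664) = 0.7467.

Power ≈ 0.747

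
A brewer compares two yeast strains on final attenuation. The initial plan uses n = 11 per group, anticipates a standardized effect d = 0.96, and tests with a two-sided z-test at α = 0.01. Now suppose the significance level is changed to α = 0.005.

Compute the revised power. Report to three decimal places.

Power ≈ 0.289

δ = d·√(n/2) = 0.96 × √(11/2) = 2.2514 (unchanged). New critical value: z_{0.0025} = 2.807.
Revised power = Φ(δ − 2.807) + Φ(−δ − 2.807) = Φ(-0.556) + Φ(-5.058) = 0.2892 + 0.0000 = 0.2892.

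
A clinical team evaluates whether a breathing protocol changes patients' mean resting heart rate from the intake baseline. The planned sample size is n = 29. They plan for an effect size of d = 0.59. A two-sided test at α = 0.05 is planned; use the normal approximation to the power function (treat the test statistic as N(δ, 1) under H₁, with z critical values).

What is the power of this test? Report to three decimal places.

Noncentrality parameter: δ = d·√n = 0.59 × √29 = 3.1772
Critical value for a two-sided test at α = 0.05: z_{α/2} = 1.960.
Power = Φ(δ − 1.960) + Φ(−δ − 1.960) = Φ(1.217) + Φ(-5.137) = 0.8883 + 0.0000 = 0.8883.

Power ≈ 0.888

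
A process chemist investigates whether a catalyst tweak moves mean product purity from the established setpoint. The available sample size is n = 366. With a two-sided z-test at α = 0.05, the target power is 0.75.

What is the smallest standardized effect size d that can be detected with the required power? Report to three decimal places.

Need Φ(δ − 1.960) = 0.75, so δ = 1.960 + 0.674 = 2.634.
(Lower-tail contribution to power is negligible for δ > 0.)
δ = d·√n ⇒ d = δ/√n = 2.634/√366 = 0.1377.

d ≈ 0.138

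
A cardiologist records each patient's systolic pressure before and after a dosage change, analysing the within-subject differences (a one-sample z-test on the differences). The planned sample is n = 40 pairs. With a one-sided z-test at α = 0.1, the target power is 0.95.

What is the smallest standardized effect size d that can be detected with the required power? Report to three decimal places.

d ≈ 0.463

Required noncentrality: δ = z_{0.1} + z_{0.05} = 1.282 + 1.645 = 2.926.
δ = d·√n ⇒ d = δ/√n = 2.926/√40 = 0.4627.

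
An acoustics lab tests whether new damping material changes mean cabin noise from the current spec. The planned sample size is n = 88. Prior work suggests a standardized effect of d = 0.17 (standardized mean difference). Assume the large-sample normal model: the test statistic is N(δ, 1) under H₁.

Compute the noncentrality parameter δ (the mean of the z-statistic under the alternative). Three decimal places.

The noncentrality parameter scales effect size by the design's sample-size factor: δ = d·√n = 0.17 × √88 = 1.5947

δ ≈ 1.595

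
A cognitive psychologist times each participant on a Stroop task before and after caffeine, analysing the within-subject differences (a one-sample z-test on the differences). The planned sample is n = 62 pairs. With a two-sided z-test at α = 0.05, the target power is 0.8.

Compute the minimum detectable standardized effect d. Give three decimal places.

d ≈ 0.356

Required noncentrality: δ = z_{0.025} + z_{0.20} = 1.960 + 0.842 = 2.802.
(Lower-tail contribution to power is negligible for δ > 0.)
δ = d·√n ⇒ d = δ/√n = 2.802/√62 = 0.3558.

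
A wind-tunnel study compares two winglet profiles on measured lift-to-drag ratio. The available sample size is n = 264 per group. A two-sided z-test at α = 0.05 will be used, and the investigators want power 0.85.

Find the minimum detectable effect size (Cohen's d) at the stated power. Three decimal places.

Need Φ(δ − 1.960) = 0.85, so δ = 1.960 + 1.036 = 2.996.
(Lower-tail contribution to power is negligible for δ > 0.)
δ = d·√(n/2) ⇒ d = δ/√(n/2) = 2.996/√(264/2) = 0.2608.

d ≈ 0.261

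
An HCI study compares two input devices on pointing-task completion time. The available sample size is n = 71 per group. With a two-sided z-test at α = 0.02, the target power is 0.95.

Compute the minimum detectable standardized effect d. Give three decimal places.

d ≈ 0.667

Required noncentrality: δ = z_{0.01} + z_{0.05} = 2.326 + 1.645 = 3.971.
(The second rejection-region term Φ(−δ − z_{α/2}) is negligible and dropped.)
δ = d·√(n/2) ⇒ d = δ/√(n/2) = 3.971/√(71/2) = 0.6665.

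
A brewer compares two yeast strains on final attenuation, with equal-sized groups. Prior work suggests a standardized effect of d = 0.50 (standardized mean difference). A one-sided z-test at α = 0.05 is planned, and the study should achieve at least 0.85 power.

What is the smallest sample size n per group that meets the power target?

Set Φ(δ − 1.645) = 0.85; then δ − 1.645 = Φ⁻¹(0.85) = 1.036, giving δ = 2.681.
δ = d·√(n/2) ⇒ n = 2(δ/d)² = 2 × (2.681 / 0.50)² = 57.51.
Rounding up, n = 58 per group.

n = 58 per group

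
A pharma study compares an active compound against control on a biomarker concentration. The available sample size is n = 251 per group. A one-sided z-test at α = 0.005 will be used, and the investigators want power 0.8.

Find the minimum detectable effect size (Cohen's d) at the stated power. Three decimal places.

Required noncentrality: δ = z_{0.005} + z_{0.20} = 2.576 + 0.842 = 3.417.
δ = d·√(n/2) ⇒ d = δ/√(n/2) = 3.417/√(251/2) = 0.3051.

d ≈ 0.305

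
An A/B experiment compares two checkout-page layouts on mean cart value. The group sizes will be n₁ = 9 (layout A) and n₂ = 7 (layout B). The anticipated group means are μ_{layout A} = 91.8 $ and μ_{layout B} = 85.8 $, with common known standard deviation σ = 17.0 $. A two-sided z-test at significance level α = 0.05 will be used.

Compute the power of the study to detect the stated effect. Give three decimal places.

Power ≈ 0.108

Standardized effect: d = |μ_{layout A} − μ_{layout B}| / σ = |91.8 − 85.8| / 17.0 = 0.3529
Noncentrality parameter: δ = d / √(1/n₁ + 1/n₂) = 0.3529 / √(1/9 + 1/7) = 0.7003
Critical value for a two-sided test at α = 0.05: z_{α/2} = 1.960.
Power = Φ(δ − 1.960) + Φ(−δ − 1.960) = Φ(-1.260) + Φ(-2.660) = 0.1039 + 0.0039 = 0.1078.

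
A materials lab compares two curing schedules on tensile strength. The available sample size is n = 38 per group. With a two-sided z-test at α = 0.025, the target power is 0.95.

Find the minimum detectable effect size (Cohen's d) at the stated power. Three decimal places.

Required noncentrality: δ = z_{0.0125} + z_{0.05} = 2.241 + 1.645 = 3.886.
(The second rejection-region term Φ(−δ − z_{α/2}) is negligible and dropped.)
δ = d·√(n/2) ⇒ d = δ/√(n/2) = 3.886/√(38/2) = 0.8916.

d ≈ 0.892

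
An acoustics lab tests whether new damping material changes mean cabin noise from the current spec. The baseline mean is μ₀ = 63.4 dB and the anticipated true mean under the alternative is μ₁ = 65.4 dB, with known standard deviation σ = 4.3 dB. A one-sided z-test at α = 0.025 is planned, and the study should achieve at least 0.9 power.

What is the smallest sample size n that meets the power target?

Standardized effect: d = |μ₁ − μ₀| / σ = |65.4 − 63.4| / 4.3 = 0.4651
Set Φ(δ − 1.960) = 0.9; then δ − 1.960 = Φ⁻¹(0.9) = 1.282, giving δ = 3.242.
δ = d·√n ⇒ n = (δ/d)² = (3.242 / 0.4651)² = 48.57.
Round up to the next whole unit.

n = 49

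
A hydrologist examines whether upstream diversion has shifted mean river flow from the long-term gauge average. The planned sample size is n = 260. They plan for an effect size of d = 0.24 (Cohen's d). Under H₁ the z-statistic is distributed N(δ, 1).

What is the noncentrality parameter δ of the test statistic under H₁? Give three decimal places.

δ ≈ 3.870

The noncentrality parameter scales effect size by the design's sample-size factor: δ = d·√n = 0.24 × √260 = 3.8699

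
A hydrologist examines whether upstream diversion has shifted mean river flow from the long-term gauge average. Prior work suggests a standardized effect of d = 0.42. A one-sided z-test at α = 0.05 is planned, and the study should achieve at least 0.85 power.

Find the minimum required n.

Set Φ(δ − 1.645) = 0.85; then δ − 1.645 = Φ⁻¹(0.85) = 1.036, giving δ = 2.681.
δ = d·√n ⇒ n = (δ/d)² = (2.681 / 0.42)² = 40.76.
Round up to the next whole unit.

n = 41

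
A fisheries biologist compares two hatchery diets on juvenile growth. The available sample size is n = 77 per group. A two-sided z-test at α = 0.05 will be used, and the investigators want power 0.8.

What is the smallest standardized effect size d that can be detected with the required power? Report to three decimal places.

d ≈ 0.452

Required noncentrality: δ = z_{0.025} + z_{0.20} = 1.960 + 0.842 = 2.802.
(The second rejection-region term Φ(−δ − z_{α/2}) is negligible and dropped.)
δ = d·√(n/2) ⇒ d = δ/√(n/2) = 2.802/√(77/2) = 0.4515.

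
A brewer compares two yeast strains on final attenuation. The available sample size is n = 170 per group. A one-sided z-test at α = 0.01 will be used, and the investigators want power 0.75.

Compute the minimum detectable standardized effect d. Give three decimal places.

Need Φ(δ − 2.326) = 0.75, so δ = 2.326 + 0.674 = 3.001.
δ = d·√(n/2) ⇒ d = δ/√(n/2) = 3.001/√(170/2) = 0.3255.

d ≈ 0.325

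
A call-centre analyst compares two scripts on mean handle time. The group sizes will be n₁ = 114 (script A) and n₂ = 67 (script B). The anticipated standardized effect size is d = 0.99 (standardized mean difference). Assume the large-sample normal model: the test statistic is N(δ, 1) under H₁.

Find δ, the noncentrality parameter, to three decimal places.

δ = d / √(1/n₁ + 1/n₂) = 0.99 / √(1/114 + 1/67) = 6.4311

δ ≈ 6.431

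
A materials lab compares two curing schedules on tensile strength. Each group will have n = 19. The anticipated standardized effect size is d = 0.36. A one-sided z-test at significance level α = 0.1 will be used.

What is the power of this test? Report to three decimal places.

Power ≈ 0.432

Noncentrality parameter: δ = d·√(n/2) = 0.36 × √(19/2) = 1.1096
Critical value for a one-sided test at α = 0.1: z_α = 1.282.
Power = Φ(δ − 1.282) = Φ(-0.172) = 0.4317.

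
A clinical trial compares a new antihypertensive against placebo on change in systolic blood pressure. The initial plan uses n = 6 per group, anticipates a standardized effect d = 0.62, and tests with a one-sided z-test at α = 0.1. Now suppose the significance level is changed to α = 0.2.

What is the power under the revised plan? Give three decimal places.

δ = d·√(n/2) = 0.62 × √(6/2) = 1.0739 (unchanged). New critical value: z_{0.2} = 0.842.
Revised power = P(Z > 0.842 − δ) = Φ(0.232) = 0.5918.

Power ≈ 0.592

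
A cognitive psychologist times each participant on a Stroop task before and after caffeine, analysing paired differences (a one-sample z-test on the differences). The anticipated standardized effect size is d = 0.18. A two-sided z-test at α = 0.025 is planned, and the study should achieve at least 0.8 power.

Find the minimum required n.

Set Φ(δ − 2.241) = 0.8; then δ − 2.241 = Φ⁻¹(0.8) = 0.842, giving δ = 3.083.
(Ignoring the negligible lower-tail rejection probability gives the usual closed-form inversion.)
δ = d·√n ⇒ n = (δ/d)² = (3.083 / 0.18)² = 293.37.
Rounding up, n = 294.

n = 294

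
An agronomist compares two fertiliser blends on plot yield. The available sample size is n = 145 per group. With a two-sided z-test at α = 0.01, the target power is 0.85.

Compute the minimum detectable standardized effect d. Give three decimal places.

d ≈ 0.424

Need Φ(δ − 2.576) = 0.85, so δ = 2.576 + 1.036 = 3.612.
(Lower-tail contribution to power is negligible for δ > 0.)
δ = d·√(n/2) ⇒ d = δ/√(n/2) = 3.612/√(145/2) = 0.4242.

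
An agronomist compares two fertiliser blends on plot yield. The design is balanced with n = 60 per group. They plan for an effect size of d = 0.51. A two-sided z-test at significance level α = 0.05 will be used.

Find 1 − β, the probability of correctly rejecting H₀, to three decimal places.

Noncentrality parameter: δ = d·√(n/2) = 0.51 × √(60/2) = 2.7934
Two-sided α = 0.05 → critical value z_{0.025} = 1.960.
Power = Φ(δ − 1.960) + Φ(−δ − 1.960) = Φ(0.833) + Φ(-4.753) = 0.7977 + 0.0000 = 0.7977.

Power ≈ 0.798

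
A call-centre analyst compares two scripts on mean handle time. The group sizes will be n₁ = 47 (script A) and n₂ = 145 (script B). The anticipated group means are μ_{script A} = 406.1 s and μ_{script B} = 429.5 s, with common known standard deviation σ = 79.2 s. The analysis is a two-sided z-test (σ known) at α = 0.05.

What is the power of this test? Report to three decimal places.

Standardized effect: d = |μ_{script A} − μ_{script B}| / σ = |406.1 − 429.5| / 79.2 = 0.2955
Noncentrality parameter: δ = d / √(1/n₁ + 1/n₂) = 0.2955 / √(1/47 + 1/145) = 1.7602
Critical value for a two-sided test at α = 0.05: z_{α/2} = 1.960.
Power = Φ(δ − 1.960) + Φ(−δ − 1.960) = Φ(-0.200) + Φ(-3.720) = 0.4208 + 0.0001 = 0.4209.

Power ≈ 0.421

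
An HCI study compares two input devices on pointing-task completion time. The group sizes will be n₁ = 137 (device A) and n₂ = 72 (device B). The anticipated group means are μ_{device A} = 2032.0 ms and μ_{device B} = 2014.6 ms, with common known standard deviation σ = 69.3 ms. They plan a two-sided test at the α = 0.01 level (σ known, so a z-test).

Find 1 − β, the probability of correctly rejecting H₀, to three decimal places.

Power ≈ 0.197

Standardized effect: d = |μ_{device A} − μ_{device B}| / σ = |2032.0 − 2014.6| / 69.3 = 0.2511
Noncentrality parameter: δ = d / √(1/n₁ + 1/n₂) = 0.2511 / √(1/137 + 1/72) = 1.7249
Critical value for a two-sided test at α = 0.01: z_{α/2} = 2.576.
Power = Φ(δ − 2.576) + Φ(−δ − 2.576) = Φ(-0.851) + Φ(-4.301) = 0.1974 + 0.0000 = 0.1974.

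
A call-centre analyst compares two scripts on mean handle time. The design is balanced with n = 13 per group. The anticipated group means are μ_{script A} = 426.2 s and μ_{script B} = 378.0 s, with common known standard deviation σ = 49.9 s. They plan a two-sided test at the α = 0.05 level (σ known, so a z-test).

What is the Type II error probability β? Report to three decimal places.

β ≈ 0.308

Standardized effect: d = |μ_{script A} − μ_{script B}| / σ = |426.2 − 378.0| / 49.9 = 0.9659
Noncentrality parameter: δ = d·√(n/2) = 0.9659 × √(13/2) = 2.4627
Two-sided α = 0.05 → critical value z_{0.025} = 1.960.
Power = Φ(δ − 1.960) + Φ(−δ − 1.960) = Φ(0.503) + Φ(-4.423) = 0.6924 + 0.0000 = 0.6924.
Type II error: β = 1 − power = 1 − 0.6924 = 0.3076.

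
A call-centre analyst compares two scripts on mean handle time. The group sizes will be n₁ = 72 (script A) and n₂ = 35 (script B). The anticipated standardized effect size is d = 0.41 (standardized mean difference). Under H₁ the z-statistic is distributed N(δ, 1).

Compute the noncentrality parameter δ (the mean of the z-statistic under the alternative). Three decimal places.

δ ≈ 1.990

The noncentrality parameter scales effect size by the design's sample-size factor: δ = d / √(1/n₁ + 1/n₂) = 0.41 / √(1/72 + 1/35) = 1.9897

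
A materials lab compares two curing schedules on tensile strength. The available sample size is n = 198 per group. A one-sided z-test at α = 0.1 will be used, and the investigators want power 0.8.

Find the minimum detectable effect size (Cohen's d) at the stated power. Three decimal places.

d ≈ 0.213

Need Φ(δ − 1.282) = 0.8, so δ = 1.282 + 0.842 = 2.123.
δ = d·√(n/2) ⇒ d = δ/√(n/2) = 2.123/√(198/2) = 0.2134.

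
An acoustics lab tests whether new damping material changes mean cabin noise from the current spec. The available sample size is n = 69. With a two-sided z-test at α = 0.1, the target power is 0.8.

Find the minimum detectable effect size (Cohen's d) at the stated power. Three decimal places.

Need Φ(δ − 1.645) = 0.8, so δ = 1.645 + 0.842 = 2.486.
(Lower-tail contribution to power is negligible for δ > 0.)
δ = d·√n ⇒ d = δ/√n = 2.486/√69 = 0.2993.

d ≈ 0.299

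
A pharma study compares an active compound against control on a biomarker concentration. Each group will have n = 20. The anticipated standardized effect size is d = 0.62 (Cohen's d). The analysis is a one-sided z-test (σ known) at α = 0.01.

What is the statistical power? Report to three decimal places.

Power ≈ 0.357

Noncentrality parameter: δ = d·√(n/2) = 0.62 × √(20/2) = 1.9606
Critical value for a one-sided test at α = 0.01: z_α = 2.326.
Power = Φ(δ − 2.326) = Φ(-0.366) = 0.3573.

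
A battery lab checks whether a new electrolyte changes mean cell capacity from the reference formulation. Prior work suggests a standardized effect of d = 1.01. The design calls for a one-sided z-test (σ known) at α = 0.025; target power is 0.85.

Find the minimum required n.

n = 9

Set Φ(δ − 1.960) = 0.85; then δ − 1.960 = Φ⁻¹(0.85) = 1.036, giving δ = 2.996.
δ = d·√n ⇒ n = (δ/d)² = (2.996 / 1.01)² = 8.80.
Rounding up, n = 9.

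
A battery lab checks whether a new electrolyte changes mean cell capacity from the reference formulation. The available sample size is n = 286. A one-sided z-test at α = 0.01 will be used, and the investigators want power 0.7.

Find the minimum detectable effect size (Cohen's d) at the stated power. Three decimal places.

d ≈ 0.169

Need Φ(δ − 2.326) = 0.7, so δ = 2.326 + 0.524 = 2.851.
δ = d·√n ⇒ d = δ/√n = 2.851/√286 = 0.1686.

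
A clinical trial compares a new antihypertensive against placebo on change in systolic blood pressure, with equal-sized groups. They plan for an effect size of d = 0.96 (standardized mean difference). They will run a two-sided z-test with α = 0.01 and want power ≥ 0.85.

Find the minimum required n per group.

n = 29 per group

Set Φ(δ − 2.576) = 0.85; then δ − 2.576 = Φ⁻¹(0.85) = 1.036, giving δ = 3.612.
(The Φ(−δ − z_{α/2}) term is vanishingly small for δ > 0 and is dropped in the standard sample-size formula.)
δ = d·√(n/2) ⇒ n = 2(δ/d)² = 2 × (3.612 / 0.96)² = 28.32.
Rounding up, n = 29 per group.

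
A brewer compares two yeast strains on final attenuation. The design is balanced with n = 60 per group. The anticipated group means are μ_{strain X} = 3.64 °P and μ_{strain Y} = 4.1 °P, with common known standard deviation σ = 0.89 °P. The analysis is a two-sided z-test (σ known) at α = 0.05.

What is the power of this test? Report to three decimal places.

Power ≈ 0.808

Standardized effect: d = |μ_{strain X} − μ_{strain Y}| / σ = |3.64 − 4.1| / 0.89 = 0.5169
Noncentrality parameter: δ = d·√(n/2) = 0.5169 × √(60/2) = 2.8309
Two-sided α = 0.05 → critical value z_{0.025} = 1.960.
Power = Φ(δ − 1.960) + Φ(−δ − 1.960) = Φ(0.871) + Φ(-4.791) = 0.8081 + 0.0000 = 0.8081.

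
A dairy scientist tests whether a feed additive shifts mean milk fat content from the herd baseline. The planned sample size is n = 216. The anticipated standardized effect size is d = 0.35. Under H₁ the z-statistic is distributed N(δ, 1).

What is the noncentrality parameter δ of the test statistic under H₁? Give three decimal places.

δ ≈ 5.144

δ = d·√n = 0.35 × √216 = 5.1439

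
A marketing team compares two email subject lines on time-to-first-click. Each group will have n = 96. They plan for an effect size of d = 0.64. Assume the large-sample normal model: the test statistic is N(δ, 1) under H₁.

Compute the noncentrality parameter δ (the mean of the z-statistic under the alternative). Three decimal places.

The noncentrality parameter scales effect size by the design's sample-size factor: δ = d·√(n/2) = 0.64 × √(96/2) = 4.4341

δ ≈ 4.434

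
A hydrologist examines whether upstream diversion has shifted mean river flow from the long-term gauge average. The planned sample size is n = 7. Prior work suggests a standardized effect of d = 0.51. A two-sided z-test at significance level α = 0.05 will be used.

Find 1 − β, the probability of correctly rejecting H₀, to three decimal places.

Power ≈ 0.271

Noncentrality parameter: δ = d·√n = 0.51 × √7 = 1.3493
Critical value for a two-sided test at α = 0.05: z_{α/2} = 1.960.
Power = Φ(δ − 1.960) + Φ(−δ − 1.960) = Φ(-0.611) + Φ(-3.309) = 0.2707 + 0.0005 = 0.2712.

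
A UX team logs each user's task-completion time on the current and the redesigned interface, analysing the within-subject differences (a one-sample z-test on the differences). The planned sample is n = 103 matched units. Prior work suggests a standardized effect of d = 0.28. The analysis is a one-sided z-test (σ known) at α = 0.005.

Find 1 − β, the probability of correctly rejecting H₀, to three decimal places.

Noncentrality parameter: δ = d·√n = 0.28 × √103 = 2.8417
Critical value for a one-sided test at α = 0.005: z_α = 2.576.
Power = P(Z > 2.576 − δ) = Φ(0.266) = 0.6048.

Power ≈ 0.605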